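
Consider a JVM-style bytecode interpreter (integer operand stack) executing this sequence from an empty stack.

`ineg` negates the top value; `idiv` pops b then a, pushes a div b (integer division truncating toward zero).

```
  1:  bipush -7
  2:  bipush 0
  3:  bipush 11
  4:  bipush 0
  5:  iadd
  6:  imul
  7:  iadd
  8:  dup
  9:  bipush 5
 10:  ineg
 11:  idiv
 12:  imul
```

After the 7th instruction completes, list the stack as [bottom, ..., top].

bipush -7  -7
bipush 0   -7 0
bipush 11  -7 0 11
bipush 0   -7 0 11 0
iadd       -7 0 11
imul       -7 0
iadd       -7

[-7]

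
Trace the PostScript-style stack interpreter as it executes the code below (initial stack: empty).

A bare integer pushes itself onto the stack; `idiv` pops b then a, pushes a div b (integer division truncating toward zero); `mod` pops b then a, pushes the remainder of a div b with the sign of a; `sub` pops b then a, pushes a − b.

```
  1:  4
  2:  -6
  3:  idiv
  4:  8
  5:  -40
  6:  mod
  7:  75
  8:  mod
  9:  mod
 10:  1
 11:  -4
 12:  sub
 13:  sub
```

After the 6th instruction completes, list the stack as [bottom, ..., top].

[0, 8]

4     4
-6    4 -6
idiv  0
8     0 8
-40   0 8 -40
mod   0 8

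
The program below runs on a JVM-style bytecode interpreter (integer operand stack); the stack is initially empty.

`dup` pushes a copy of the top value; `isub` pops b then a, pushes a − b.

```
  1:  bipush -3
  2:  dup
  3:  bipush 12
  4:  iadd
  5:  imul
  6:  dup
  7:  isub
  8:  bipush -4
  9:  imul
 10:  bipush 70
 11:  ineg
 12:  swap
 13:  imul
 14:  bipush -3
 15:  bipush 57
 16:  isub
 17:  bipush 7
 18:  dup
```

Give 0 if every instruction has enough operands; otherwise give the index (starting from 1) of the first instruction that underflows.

0

bipush -3 : -3
dup       : -3 -3
bipush 12 : -3 -3 12
iadd      : -3 9
imul      : -27
dup       : -27 -27
isub      : 0
bipush -4 : 0 -4
imul      : 0
bipush 70 : 0 70
ineg      : 0 -70
swap      : -70 0
imul      : 0
bipush -3 : 0 -3
bipush 57 : 0 -3 57
isub      : 0 -60
bipush 7  : 0 -60 7
dup       : 0 -60 7 7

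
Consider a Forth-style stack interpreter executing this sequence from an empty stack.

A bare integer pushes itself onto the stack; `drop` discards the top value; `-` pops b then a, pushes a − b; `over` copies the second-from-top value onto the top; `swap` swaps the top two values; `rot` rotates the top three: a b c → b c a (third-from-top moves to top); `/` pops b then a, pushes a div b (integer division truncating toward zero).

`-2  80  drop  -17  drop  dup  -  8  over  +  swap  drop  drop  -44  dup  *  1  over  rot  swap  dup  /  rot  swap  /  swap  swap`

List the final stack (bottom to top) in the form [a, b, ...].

-2   -> [-2]
80   -> [-2, 80]
drop -> [-2]
-17  -> [-2, -17]
drop -> [-2]
dup  -> [-2, -2]
-    -> [0]
8    -> [0, 8]
over -> [0, 8, 0]
+    -> [0, 8]
swap -> [8, 0]
drop -> [8]
drop -> []
-44  -> [-44]
dup  -> [-44, -44]
*    -> [1936]
1    -> [1936, 1]
over -> [1936, 1, 1936]
rot  -> [1, 1936, 1936]
swap -> [1, 1936, 1936]
dup  -> [1, 1936, 1936, 1936]
/    -> [1, 1936, 1]
rot  -> [1936, 1, 1]
swap -> [1936, 1, 1]
/    -> [1936, 1]
swap -> [1, 1936]
swap -> [1936, 1]

[1936, 1]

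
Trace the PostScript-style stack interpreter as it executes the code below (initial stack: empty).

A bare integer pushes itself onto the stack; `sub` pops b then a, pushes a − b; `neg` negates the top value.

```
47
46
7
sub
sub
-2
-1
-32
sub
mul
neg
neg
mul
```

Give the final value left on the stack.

-496

47  -> 47
46  -> 47 46
7   -> 47 46 7
sub -> 47 39
sub -> 8
-2  -> 8 -2
-1  -> 8 -2 -1
-32 -> 8 -2 -1 -32
sub -> 8 -2 31
mul -> 8 -62
neg -> 8 62
neg -> 8 -62
mul -> -496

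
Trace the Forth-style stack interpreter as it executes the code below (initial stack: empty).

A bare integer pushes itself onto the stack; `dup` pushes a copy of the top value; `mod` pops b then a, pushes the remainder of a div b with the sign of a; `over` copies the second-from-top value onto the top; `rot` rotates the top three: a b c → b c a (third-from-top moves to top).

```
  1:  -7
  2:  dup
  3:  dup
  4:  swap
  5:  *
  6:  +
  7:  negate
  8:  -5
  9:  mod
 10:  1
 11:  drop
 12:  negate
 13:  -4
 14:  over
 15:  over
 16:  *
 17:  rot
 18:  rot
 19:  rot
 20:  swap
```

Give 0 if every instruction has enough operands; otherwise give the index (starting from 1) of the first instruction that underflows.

0

-7     → [-7]
dup    → [-7, -7]
dup    → [-7, -7, -7]
swap   → [-7, -7, -7]
*      → [-7, 49]
+      → [42]
negate → [-42]
-5     → [-42, -5]
mod    → [-2]
1      → [-2, 1]
drop   → [-2]
negate → [2]
-4     → [2, -4]
over   → [2, -4, 2]
over   → [2, -4, 2, -4]
*      → [2, -4, -8]
rot    → [-4, -8, 2]
rot    → [-8, 2, -4]
rot    → [2, -4, -8]
swap   → [2, -8, -4]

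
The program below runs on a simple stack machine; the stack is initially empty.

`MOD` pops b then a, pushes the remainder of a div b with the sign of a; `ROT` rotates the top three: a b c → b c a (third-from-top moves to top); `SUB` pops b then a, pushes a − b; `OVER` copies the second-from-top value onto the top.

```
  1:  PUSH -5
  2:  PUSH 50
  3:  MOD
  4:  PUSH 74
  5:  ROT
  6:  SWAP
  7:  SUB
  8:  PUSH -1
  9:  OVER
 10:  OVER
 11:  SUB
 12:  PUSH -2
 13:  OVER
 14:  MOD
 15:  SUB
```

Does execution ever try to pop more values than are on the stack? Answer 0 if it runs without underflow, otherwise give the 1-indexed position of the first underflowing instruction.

5

PUSH -5 : [-5]
PUSH 50 : [-5, 50]
MOD     : [-5]
PUSH 74 : [-5, 74]
ROT  — needs 3 operands, stack has 2 → underflow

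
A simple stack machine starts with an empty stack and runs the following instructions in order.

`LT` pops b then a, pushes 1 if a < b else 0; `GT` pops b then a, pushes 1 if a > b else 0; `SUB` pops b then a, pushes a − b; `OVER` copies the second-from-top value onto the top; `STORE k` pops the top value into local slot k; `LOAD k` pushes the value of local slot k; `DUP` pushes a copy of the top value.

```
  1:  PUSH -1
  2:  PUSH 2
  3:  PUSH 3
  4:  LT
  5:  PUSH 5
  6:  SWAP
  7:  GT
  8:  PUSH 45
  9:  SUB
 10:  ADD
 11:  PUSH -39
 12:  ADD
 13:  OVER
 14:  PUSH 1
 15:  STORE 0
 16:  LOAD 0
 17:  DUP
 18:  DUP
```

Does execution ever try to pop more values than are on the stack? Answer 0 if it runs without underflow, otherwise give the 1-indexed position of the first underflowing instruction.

PUSH -1   -1
PUSH 2    -1 2
PUSH 3    -1 2 3
LT        -1 1
PUSH 5    -1 1 5
SWAP      -1 5 1
GT        -1 1
PUSH 45   -1 1 45
SUB       -1 -44
ADD       -45
PUSH -39  -45 -39
ADD       -84
OVER  — needs 2 operands, stack has 1 → underflow

13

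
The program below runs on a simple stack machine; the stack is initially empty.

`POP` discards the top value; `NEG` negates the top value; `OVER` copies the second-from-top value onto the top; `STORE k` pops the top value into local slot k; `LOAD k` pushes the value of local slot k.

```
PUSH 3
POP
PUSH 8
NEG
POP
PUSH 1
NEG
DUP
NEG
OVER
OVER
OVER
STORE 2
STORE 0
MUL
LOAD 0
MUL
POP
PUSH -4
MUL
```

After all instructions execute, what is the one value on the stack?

PUSH 3  -> 3
POP     -> (empty)
PUSH 8  -> 8
NEG     -> -8
POP     -> (empty)
PUSH 1  -> 1
NEG     -> -1
DUP     -> -1 -1
NEG     -> -1 1
OVER    -> -1 1 -1
OVER    -> -1 1 -1 1
OVER    -> -1 1 -1 1 -1
STORE 2 -> -1 1 -1 1
STORE 0 -> -1 1 -1
MUL     -> -1 -1
LOAD 0  -> -1 -1 1
MUL     -> -1 -1
POP     -> -1
PUSH -4 -> -1 -4
MUL     -> 4

4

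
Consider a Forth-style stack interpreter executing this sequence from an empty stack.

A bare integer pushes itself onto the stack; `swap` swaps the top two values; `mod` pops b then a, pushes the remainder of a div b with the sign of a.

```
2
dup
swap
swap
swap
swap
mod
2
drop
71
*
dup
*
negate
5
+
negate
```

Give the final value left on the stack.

-5

2       2
dup     2 2
swap    2 2
swap    2 2
swap    2 2
swap    2 2
mod     0
2       0 2
drop    0
71      0 71
*       0
dup     0 0
*       0
negate  0
5       0 5
+       5
negate  -5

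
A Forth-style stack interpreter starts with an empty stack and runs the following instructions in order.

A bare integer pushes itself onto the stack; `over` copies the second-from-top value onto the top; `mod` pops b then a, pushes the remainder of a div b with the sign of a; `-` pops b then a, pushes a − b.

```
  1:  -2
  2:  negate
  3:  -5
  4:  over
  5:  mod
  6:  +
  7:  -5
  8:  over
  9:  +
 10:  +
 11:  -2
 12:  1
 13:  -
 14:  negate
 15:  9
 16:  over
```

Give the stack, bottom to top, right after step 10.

[-3]

-2     → [-2]
negate → [2]
-5     → [2, -5]
over   → [2, -5, 2]
mod    → [2, -1]
+      → [1]
-5     → [1, -5]
over   → [1, -5, 1]
+      → [1, -4]
+      → [-3]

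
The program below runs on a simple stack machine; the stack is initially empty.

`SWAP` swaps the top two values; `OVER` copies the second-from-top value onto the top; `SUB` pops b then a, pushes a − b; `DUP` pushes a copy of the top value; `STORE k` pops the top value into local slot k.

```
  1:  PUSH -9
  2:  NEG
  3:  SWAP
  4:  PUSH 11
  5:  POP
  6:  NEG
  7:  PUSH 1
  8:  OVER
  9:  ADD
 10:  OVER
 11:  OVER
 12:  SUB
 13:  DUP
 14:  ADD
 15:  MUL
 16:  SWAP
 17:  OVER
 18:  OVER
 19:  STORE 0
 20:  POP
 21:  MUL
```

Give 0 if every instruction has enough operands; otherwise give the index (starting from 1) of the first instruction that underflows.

3

PUSH -9  -9
NEG      9
SWAP  — needs 2 operands, stack has 1 → underflow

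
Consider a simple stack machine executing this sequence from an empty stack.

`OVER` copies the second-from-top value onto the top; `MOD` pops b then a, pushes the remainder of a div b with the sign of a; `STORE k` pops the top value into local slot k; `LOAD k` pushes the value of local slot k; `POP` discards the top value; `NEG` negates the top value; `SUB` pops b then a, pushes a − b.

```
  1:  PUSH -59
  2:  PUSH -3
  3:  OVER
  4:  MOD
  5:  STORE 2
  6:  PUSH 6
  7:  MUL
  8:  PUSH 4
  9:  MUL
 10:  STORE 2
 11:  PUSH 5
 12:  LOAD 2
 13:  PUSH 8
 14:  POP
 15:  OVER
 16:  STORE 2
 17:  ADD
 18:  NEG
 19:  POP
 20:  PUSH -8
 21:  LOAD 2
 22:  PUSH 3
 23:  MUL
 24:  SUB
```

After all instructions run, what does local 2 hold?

PUSH -59  [-59]
PUSH -3   [-59, -3]
OVER      [-59, -3, -59]
MOD       [-59, -3]
STORE 2   [-59]
PUSH 6    [-59, 6]
MUL       [-354]
PUSH 4    [-354, 4]
MUL       [-1416]
STORE 2   []
PUSH 5    [5]
LOAD 2    [5, -1416]
PUSH 8    [5, -1416, 8]
POP       [5, -1416]
OVER      [5, -1416, 5]
STORE 2   [5, -1416]
ADD       [-1411]
NEG       [1411]
POP       []
PUSH -8   [-8]
LOAD 2    [-8, 5]
PUSH 3    [-8, 5, 3]
MUL       [-8, 15]
SUB       [-23]

5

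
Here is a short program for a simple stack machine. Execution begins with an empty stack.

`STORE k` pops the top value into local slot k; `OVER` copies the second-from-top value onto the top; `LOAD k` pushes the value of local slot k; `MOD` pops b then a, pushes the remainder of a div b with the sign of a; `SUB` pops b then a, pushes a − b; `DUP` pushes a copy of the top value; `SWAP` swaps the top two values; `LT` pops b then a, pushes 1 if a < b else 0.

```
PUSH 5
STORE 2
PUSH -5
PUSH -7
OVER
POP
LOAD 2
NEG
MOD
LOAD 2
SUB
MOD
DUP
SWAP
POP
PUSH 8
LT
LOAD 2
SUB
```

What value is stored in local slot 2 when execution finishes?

5

PUSH 5  -> [5]
STORE 2 -> []
PUSH -5 -> [-5]
PUSH -7 -> [-5, -7]
OVER    -> [-5, -7, -5]
POP     -> [-5, -7]
LOAD 2  -> [-5, -7, 5]
NEG     -> [-5, -7, -5]
MOD     -> [-5, -2]
LOAD 2  -> [-5, -2, 5]
SUB     -> [-5, -7]
MOD     -> [-5]
DUP     -> [-5, -5]
SWAP    -> [-5, -5]
POP     -> [-5]
PUSH 8  -> [-5, 8]
LT      -> [1]
LOAD 2  -> [1, 5]
SUB     -> [-4]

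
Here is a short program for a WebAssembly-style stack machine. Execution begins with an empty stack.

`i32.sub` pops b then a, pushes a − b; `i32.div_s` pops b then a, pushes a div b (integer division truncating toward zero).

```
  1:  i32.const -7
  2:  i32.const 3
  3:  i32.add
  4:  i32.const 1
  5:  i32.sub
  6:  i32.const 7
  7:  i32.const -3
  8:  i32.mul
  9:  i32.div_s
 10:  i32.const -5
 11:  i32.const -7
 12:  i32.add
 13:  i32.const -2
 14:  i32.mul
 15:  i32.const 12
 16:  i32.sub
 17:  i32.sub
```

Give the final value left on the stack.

i32.const -7  -7
i32.const 3   -7 3
i32.add       -4
i32.const 1   -4 1
i32.sub       -5
i32.const 7   -5 7
i32.const -3  -5 7 -3
i32.mul       -5 -21
i32.div_s     0
i32.const -5  0 -5
i32.const -7  0 -5 -7
i32.add       0 -12
i32.const -2  0 -12 -2
i32.mul       0 24
i32.const 12  0 24 12
i32.sub       0 12
i32.sub       -12

-12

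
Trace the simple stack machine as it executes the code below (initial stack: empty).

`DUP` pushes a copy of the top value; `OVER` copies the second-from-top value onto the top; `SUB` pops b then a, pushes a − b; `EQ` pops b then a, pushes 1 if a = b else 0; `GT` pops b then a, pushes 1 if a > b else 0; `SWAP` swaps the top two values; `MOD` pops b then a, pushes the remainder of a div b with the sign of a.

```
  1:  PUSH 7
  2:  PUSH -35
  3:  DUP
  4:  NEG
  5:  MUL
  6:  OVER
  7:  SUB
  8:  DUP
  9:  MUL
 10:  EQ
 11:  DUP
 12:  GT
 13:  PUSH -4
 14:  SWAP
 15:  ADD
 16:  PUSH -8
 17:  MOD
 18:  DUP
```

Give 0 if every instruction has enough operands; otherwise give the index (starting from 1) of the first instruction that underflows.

PUSH 7    [7]
PUSH -35  [7, -35]
DUP       [7, -35, -35]
NEG       [7, -35, 35]
MUL       [7, -1225]
OVER      [7, -1225, 7]
SUB       [7, -1232]
DUP       [7, -1232, -1232]
MUL       [7, 1517824]
EQ        [0]
DUP       [0, 0]
GT        [0]
PUSH -4   [0, -4]
SWAP      [-4, 0]
ADD       [-4]
PUSH -8   [-4, -8]
MOD       [-4]
DUP       [-4, -4]

0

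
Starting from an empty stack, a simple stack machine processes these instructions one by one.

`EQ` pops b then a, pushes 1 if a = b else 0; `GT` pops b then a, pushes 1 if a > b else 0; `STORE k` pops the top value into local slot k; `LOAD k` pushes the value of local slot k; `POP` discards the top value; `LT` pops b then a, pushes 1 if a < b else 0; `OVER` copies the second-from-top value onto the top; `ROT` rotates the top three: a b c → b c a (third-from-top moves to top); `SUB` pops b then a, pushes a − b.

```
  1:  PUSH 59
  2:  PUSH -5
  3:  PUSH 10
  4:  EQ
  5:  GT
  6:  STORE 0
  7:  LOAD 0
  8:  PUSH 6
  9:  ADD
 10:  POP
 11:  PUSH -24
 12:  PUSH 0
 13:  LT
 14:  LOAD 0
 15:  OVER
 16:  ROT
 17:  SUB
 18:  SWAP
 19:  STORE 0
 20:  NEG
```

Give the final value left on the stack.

PUSH 59  : 59
PUSH -5  : 59 -5
PUSH 10  : 59 -5 10
EQ       : 59 0
GT       : 1
STORE 0  : (empty)
LOAD 0   : 1
PUSH 6   : 1 6
ADD      : 7
POP      : (empty)
PUSH -24 : -24
PUSH 0   : -24 0
LT       : 1
LOAD 0   : 1 1
OVER     : 1 1 1
ROT      : 1 1 1
SUB      : 1 0
SWAP     : 0 1
STORE 0  : 0
NEG      : 0

0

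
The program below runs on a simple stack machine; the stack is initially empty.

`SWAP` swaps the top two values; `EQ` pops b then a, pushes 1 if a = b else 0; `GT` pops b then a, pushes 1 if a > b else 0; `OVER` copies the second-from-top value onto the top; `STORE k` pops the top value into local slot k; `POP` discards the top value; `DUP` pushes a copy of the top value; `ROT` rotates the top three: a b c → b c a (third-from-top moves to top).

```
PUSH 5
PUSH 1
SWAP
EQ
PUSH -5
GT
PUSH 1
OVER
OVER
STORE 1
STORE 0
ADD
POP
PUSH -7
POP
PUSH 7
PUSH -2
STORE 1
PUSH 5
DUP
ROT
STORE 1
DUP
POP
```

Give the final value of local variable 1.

PUSH 5   [5]
PUSH 1   [5, 1]
SWAP     [1, 5]
EQ       [0]
PUSH -5  [0, -5]
GT       [1]
PUSH 1   [1, 1]
OVER     [1, 1, 1]
OVER     [1, 1, 1, 1]
STORE 1  [1, 1, 1]
STORE 0  [1, 1]
ADD      [2]
POP      []
PUSH -7  [-7]
POP      []
PUSH 7   [7]
PUSH -2  [7, -2]
STORE 1  [7]
PUSH 5   [7, 5]
DUP      [7, 5, 5]
ROT      [5, 5, 7]
STORE 1  [5, 5]
DUP      [5, 5, 5]
POP      [5, 5]

7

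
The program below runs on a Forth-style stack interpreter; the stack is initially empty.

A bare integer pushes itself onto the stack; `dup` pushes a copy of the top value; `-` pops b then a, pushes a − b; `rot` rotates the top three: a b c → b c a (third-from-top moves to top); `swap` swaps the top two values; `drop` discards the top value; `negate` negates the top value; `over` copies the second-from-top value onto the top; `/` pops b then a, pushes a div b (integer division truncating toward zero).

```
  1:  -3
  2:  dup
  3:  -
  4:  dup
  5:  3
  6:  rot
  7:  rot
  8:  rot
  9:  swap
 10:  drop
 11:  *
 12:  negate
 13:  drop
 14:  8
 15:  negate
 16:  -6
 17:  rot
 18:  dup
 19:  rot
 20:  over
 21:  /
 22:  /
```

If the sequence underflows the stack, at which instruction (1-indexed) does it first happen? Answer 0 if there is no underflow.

17

-3     : -3
dup    : -3 -3
-      : 0
dup    : 0 0
3      : 0 0 3
rot    : 0 3 0
rot    : 3 0 0
rot    : 0 0 3
swap   : 0 3 0
drop   : 0 3
*      : 0
negate : 0
drop   : (empty)
8      : 8
negate : -8
-6     : -8 -6
rot  — needs 3 operands, stack has 2 → underflow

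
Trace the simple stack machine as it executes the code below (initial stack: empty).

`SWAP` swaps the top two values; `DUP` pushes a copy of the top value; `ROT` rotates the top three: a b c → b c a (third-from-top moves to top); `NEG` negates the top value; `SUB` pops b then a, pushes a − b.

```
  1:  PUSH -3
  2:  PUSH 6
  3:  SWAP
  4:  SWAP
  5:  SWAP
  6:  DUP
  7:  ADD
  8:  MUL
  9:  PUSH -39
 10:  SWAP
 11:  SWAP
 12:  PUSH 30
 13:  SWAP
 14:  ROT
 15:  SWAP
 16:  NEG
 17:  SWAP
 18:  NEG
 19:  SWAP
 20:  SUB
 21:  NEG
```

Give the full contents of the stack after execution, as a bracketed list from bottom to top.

[30, 3]

PUSH -3  -> [-3]
PUSH 6   -> [-3, 6]
SWAP     -> [6, -3]
SWAP     -> [-3, 6]
SWAP     -> [6, -3]
DUP      -> [6, -3, -3]
ADD      -> [6, -6]
MUL      -> [-36]
PUSH -39 -> [-36, -39]
SWAP     -> [-39, -36]
SWAP     -> [-36, -39]
PUSH 30  -> [-36, -39, 30]
SWAP     -> [-36, 30, -39]
ROT      -> [30, -39, -36]
SWAP     -> [30, -36, -39]
NEG      -> [30, -36, 39]
SWAP     -> [30, 39, -36]
NEG      -> [30, 39, 36]
SWAP     -> [30, 36, 39]
SUB      -> [30, -3]
NEG      -> [30, 3]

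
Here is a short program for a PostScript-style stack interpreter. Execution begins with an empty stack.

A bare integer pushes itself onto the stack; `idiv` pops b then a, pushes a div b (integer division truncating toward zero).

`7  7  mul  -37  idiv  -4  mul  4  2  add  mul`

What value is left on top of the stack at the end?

24

7    → [7]
7    → [7, 7]
mul  → [49]
-37  → [49, -37]
idiv → [-1]
-4   → [-1, -4]
mul  → [4]
4    → [4, 4]
2    → [4, 4, 2]
add  → [4, 6]
mul  → [24]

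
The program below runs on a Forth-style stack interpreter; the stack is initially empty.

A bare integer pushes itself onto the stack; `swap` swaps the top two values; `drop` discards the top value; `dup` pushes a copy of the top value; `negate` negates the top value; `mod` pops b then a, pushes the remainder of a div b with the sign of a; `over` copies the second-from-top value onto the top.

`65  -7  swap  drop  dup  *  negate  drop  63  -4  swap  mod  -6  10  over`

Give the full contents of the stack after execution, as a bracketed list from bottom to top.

65     -> 65
-7     -> 65 -7
swap   -> -7 65
drop   -> -7
dup    -> -7 -7
*      -> 49
negate -> -49
drop   -> (empty)
63     -> 63
-4     -> 63 -4
swap   -> -4 63
mod    -> -4
-6     -> -4 -6
10     -> -4 -6 10
over   -> -4 -6 10 -6

[-4, -6, 10, -6]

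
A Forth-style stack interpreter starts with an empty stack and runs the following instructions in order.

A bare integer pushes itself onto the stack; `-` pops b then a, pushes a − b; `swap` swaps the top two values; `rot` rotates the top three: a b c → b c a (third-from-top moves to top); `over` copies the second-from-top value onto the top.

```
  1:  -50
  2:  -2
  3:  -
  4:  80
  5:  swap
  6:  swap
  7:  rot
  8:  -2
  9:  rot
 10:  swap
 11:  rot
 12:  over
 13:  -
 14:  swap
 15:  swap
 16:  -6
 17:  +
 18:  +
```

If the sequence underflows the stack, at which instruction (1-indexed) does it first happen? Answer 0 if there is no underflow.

-50  : -50
-2   : -50 -2
-    : -48
80   : -48 80
swap : 80 -48
swap : -48 80
rot  — needs 3 operands, stack has 2 → underflow

7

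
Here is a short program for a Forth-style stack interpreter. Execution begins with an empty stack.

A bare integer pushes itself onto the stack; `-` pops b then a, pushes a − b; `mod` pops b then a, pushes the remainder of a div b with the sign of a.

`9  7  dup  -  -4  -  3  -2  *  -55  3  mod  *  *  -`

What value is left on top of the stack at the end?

9   → [9]
7   → [9, 7]
dup → [9, 7, 7]
-   → [9, 0]
-4  → [9, 0, -4]
-   → [9, 4]
3   → [9, 4, 3]
-2  → [9, 4, 3, -2]
*   → [9, 4, -6]
-55 → [9, 4, -6, -55]
3   → [9, 4, -6, -55, 3]
mod → [9, 4, -6, -1]
*   → [9, 4, 6]
*   → [9, 24]
-   → [-15]

-15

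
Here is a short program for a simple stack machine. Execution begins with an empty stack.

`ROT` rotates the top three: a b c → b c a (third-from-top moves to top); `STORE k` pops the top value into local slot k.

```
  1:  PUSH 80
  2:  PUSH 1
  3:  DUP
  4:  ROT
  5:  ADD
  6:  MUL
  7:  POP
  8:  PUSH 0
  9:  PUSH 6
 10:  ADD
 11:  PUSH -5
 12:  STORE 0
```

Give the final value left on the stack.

6

PUSH 80 → 80
PUSH 1  → 80 1
DUP     → 80 1 1
ROT     → 1 1 80
ADD     → 1 81
MUL     → 81
POP     → (empty)
PUSH 0  → 0
PUSH 6  → 0 6
ADD     → 6
PUSH -5 → 6 -5
STORE 0 → 6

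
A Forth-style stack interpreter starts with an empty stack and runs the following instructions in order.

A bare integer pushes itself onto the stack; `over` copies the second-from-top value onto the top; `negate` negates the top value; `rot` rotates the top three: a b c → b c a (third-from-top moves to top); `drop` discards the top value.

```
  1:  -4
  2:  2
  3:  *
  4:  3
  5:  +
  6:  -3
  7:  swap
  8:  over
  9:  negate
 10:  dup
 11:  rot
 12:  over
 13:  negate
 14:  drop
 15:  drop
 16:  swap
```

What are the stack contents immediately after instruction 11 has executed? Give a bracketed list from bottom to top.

-4     → -4
2      → -4 2
*      → -8
3      → -8 3
+      → -5
-3     → -5 -3
swap   → -3 -5
over   → -3 -5 -3
negate → -3 -5 3
dup    → -3 -5 3 3
rot    → -3 3 3 -5

[-3, 3, 3, -5]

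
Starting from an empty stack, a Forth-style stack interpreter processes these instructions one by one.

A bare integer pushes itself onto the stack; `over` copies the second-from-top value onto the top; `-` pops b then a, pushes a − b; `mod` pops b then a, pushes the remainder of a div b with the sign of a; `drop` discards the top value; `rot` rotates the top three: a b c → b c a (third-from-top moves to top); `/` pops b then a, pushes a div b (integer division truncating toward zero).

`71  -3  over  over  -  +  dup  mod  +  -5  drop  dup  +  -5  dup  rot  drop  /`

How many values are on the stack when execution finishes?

1

71    71
-3    71 -3
over  71 -3 71
over  71 -3 71 -3
-     71 -3 74
+     71 71
dup   71 71 71
mod   71 0
+     71
-5    71 -5
drop  71
dup   71 71
+     142
-5    142 -5
dup   142 -5 -5
rot   -5 -5 142
drop  -5 -5
/     1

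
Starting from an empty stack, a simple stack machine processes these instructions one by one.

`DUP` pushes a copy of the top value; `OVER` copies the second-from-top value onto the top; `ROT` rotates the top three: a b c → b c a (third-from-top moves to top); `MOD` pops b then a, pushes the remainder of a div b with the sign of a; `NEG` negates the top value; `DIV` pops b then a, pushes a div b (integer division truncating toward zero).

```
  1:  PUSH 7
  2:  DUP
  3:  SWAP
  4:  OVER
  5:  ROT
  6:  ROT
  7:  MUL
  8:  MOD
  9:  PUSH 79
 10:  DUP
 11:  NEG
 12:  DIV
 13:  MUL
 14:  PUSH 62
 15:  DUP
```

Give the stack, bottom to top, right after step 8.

PUSH 7 → [7]
DUP    → [7, 7]
SWAP   → [7, 7]
OVER   → [7, 7, 7]
ROT    → [7, 7, 7]
ROT    → [7, 7, 7]
MUL    → [7, 49]
MOD    → [7]

[7]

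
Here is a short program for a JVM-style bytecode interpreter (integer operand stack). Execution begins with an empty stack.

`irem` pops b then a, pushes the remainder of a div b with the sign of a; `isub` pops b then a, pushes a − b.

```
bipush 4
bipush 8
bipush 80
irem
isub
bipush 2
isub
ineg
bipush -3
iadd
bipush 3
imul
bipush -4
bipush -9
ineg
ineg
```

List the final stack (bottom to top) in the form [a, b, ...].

[9, -4, -9]

bipush 4  → [4]
bipush 8  → [4, 8]
bipush 80 → [4, 8, 80]
irem      → [4, 8]
isub      → [-4]
bipush 2  → [-4, 2]
isub      → [-6]
ineg      → [6]
bipush -3 → [6, -3]
iadd      → [3]
bipush 3  → [3, 3]
imul      → [9]
bipush -4 → [9, -4]
bipush -9 → [9, -4, -9]
ineg      → [9, -4, 9]
ineg      → [9, -4, -9]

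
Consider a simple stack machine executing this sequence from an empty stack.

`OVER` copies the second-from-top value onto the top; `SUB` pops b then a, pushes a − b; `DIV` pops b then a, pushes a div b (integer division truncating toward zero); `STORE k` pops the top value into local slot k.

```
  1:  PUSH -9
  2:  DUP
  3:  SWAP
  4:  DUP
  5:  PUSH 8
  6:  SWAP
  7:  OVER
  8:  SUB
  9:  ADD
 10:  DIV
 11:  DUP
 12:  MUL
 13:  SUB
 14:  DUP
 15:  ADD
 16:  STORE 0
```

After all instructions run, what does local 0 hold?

PUSH -9  -9
DUP      -9 -9
SWAP     -9 -9
DUP      -9 -9 -9
PUSH 8   -9 -9 -9 8
SWAP     -9 -9 8 -9
OVER     -9 -9 8 -9 8
SUB      -9 -9 8 -17
ADD      -9 -9 -9
DIV      -9 1
DUP      -9 1 1
MUL      -9 1
SUB      -10
DUP      -10 -10
ADD      -20
STORE 0  (empty)

-20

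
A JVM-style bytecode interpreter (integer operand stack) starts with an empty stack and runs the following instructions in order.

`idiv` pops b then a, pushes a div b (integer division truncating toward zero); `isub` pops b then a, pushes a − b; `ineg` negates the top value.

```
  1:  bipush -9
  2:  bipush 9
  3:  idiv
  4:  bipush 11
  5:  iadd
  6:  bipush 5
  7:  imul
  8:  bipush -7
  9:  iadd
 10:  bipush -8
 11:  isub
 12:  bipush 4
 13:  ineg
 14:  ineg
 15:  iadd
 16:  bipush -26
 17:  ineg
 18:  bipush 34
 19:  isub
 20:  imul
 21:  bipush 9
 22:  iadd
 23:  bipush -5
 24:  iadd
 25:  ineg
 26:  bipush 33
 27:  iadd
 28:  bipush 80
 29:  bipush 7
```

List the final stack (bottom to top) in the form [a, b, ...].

[469, 80, 7]

bipush -9  : [-9]
bipush 9   : [-9, 9]
idiv       : [-1]
bipush 11  : [-1, 11]
iadd       : [10]
bipush 5   : [10, 5]
imul       : [50]
bipush -7  : [50, -7]
iadd       : [43]
bipush -8  : [43, -8]
isub       : [51]
bipush 4   : [51, 4]
ineg       : [51, -4]
ineg       : [51, 4]
iadd       : [55]
bipush -26 : [55, -26]
ineg       : [55, 26]
bipush 34  : [55, 26, 34]
isub       : [55, -8]
imul       : [-440]
bipush 9   : [-440, 9]
iadd       : [-431]
bipush -5  : [-431, -5]
iadd       : [-436]
ineg       : [436]
bipush 33  : [436, 33]
iadd       : [469]
bipush 80  : [469, 80]
bipush 7   : [469, 80, 7]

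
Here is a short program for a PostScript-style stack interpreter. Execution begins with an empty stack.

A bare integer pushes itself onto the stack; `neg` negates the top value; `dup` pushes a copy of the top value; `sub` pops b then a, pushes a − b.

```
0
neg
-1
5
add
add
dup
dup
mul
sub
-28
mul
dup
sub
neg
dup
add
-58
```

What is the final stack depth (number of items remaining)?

0   → 0
neg → 0
-1  → 0 -1
5   → 0 -1 5
add → 0 4
add → 4
dup → 4 4
dup → 4 4 4
mul → 4 16
sub → -12
-28 → -12 -28
mul → 336
dup → 336 336
sub → 0
neg → 0
dup → 0 0
add → 0
-58 → 0 -58

2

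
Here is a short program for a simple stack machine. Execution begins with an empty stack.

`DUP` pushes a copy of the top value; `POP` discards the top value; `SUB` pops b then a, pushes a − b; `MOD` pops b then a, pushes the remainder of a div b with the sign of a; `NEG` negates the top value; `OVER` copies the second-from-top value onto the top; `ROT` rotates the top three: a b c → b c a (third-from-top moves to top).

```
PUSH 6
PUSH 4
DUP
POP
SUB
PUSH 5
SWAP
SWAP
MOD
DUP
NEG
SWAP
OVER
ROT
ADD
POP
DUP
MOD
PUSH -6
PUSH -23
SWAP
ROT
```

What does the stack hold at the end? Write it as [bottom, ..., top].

PUSH 6   : 6
PUSH 4   : 6 4
DUP      : 6 4 4
POP      : 6 4
SUB      : 2
PUSH 5   : 2 5
SWAP     : 5 2
SWAP     : 2 5
MOD      : 2
DUP      : 2 2
NEG      : 2 -2
SWAP     : -2 2
OVER     : -2 2 -2
ROT      : 2 -2 -2
ADD      : 2 -4
POP      : 2
DUP      : 2 2
MOD      : 0
PUSH -6  : 0 -6
PUSH -23 : 0 -6 -23
SWAP     : 0 -23 -6
ROT      : -23 -6 0

[-23, -6, 0]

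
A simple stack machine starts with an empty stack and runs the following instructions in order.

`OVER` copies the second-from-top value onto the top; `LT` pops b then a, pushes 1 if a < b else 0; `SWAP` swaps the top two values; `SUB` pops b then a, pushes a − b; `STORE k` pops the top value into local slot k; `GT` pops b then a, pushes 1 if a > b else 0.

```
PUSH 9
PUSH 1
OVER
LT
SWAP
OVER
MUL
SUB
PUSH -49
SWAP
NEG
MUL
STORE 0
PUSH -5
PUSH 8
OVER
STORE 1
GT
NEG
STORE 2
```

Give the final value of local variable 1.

PUSH 9   -> [9]
PUSH 1   -> [9, 1]
OVER     -> [9, 1, 9]
LT       -> [9, 1]
SWAP     -> [1, 9]
OVER     -> [1, 9, 1]
MUL      -> [1, 9]
SUB      -> [-8]
PUSH -49 -> [-8, -49]
SWAP     -> [-49, -8]
NEG      -> [-49, 8]
MUL      -> [-392]
STORE 0  -> []
PUSH -5  -> [-5]
PUSH 8   -> [-5, 8]
OVER     -> [-5, 8, -5]
STORE 1  -> [-5, 8]
GT       -> [0]
NEG      -> [0]
STORE 2  -> []

-5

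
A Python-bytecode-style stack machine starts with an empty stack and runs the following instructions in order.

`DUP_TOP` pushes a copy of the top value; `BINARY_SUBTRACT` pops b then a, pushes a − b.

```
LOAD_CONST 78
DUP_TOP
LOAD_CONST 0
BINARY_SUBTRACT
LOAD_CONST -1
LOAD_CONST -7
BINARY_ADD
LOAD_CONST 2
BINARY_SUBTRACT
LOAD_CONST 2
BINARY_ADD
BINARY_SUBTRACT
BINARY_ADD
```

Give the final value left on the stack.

164

LOAD_CONST 78    78
DUP_TOP          78 78
LOAD_CONST 0     78 78 0
BINARY_SUBTRACT  78 78
LOAD_CONST -1    78 78 -1
LOAD_CONST -7    78 78 -1 -7
BINARY_ADD       78 78 -8
LOAD_CONST 2     78 78 -8 2
BINARY_SUBTRACT  78 78 -10
LOAD_CONST 2     78 78 -10 2
BINARY_ADD       78 78 -8
BINARY_SUBTRACT  78 86
BINARY_ADD       164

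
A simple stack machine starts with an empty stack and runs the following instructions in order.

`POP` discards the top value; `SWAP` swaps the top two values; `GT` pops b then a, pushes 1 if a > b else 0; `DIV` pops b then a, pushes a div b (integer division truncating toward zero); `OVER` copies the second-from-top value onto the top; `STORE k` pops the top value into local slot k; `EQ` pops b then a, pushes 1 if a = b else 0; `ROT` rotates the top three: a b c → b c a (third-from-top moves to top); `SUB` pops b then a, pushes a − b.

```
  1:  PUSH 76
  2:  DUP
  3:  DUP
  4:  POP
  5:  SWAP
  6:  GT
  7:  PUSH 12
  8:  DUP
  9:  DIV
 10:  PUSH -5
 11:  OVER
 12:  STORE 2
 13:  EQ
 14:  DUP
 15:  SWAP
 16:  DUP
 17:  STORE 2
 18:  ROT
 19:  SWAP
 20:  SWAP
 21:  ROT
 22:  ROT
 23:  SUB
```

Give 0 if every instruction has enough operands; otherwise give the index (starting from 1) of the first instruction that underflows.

0

PUSH 76 -> 76
DUP     -> 76 76
DUP     -> 76 76 76
POP     -> 76 76
SWAP    -> 76 76
GT      -> 0
PUSH 12 -> 0 12
DUP     -> 0 12 12
DIV     -> 0 1
PUSH -5 -> 0 1 -5
OVER    -> 0 1 -5 1
STORE 2 -> 0 1 -5
EQ      -> 0 0
DUP     -> 0 0 0
SWAP    -> 0 0 0
DUP     -> 0 0 0 0
STORE 2 -> 0 0 0
ROT     -> 0 0 0
SWAP    -> 0 0 0
SWAP    -> 0 0 0
ROT     -> 0 0 0
ROT     -> 0 0 0
SUB     -> 0 0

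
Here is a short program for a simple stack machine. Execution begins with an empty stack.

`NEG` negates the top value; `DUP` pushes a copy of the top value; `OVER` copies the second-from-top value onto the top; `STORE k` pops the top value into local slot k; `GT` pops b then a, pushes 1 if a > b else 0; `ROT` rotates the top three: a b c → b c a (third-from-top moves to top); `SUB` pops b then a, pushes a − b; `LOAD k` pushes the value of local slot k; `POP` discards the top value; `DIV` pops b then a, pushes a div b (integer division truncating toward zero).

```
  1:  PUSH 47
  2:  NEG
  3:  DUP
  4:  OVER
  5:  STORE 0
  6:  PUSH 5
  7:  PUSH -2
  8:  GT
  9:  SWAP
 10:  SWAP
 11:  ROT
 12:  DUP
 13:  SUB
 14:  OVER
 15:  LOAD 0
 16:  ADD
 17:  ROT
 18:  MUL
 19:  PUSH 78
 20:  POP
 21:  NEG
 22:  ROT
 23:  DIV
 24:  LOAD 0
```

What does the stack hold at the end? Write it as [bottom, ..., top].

PUSH 47  [47]
NEG      [-47]
DUP      [-47, -47]
OVER     [-47, -47, -47]
STORE 0  [-47, -47]
PUSH 5   [-47, -47, 5]
PUSH -2  [-47, -47, 5, -2]
GT       [-47, -47, 1]
SWAP     [-47, 1, -47]
SWAP     [-47, -47, 1]
ROT      [-47, 1, -47]
DUP      [-47, 1, -47, -47]
SUB      [-47, 1, 0]
OVER     [-47, 1, 0, 1]
LOAD 0   [-47, 1, 0, 1, -47]
ADD      [-47, 1, 0, -46]
ROT      [-47, 0, -46, 1]
MUL      [-47, 0, -46]
PUSH 78  [-47, 0, -46, 78]
POP      [-47, 0, -46]
NEG      [-47, 0, 46]
ROT      [0, 46, -47]
DIV      [0, 0]
LOAD 0   [0, 0, -47]

[0, 0, -47]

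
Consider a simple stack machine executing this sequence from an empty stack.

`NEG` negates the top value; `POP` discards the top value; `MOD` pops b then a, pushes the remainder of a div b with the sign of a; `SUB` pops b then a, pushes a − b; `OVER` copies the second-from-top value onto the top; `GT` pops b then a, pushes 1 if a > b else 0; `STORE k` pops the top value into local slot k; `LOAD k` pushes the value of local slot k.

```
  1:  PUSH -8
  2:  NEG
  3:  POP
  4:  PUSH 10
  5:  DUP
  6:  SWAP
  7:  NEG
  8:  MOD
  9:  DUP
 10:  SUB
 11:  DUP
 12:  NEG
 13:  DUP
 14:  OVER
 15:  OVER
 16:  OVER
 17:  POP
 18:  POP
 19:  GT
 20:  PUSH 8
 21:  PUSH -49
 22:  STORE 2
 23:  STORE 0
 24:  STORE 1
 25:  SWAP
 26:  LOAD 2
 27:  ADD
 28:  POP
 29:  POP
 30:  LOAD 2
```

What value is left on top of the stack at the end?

PUSH -8  : -8
NEG      : 8
POP      : (empty)
PUSH 10  : 10
DUP      : 10 10
SWAP     : 10 10
NEG      : 10 -10
MOD      : 0
DUP      : 0 0
SUB      : 0
DUP      : 0 0
NEG      : 0 0
DUP      : 0 0 0
OVER     : 0 0 0 0
OVER     : 0 0 0 0 0
OVER     : 0 0 0 0 0 0
POP      : 0 0 0 0 0
POP      : 0 0 0 0
GT       : 0 0 0
PUSH 8   : 0 0 0 8
PUSH -49 : 0 0 0 8 -49
STORE 2  : 0 0 0 8
STORE 0  : 0 0 0
STORE 1  : 0 0
SWAP     : 0 0
LOAD 2   : 0 0 -49
ADD      : 0 -49
POP      : 0
POP      : (empty)
LOAD 2   : -49

-49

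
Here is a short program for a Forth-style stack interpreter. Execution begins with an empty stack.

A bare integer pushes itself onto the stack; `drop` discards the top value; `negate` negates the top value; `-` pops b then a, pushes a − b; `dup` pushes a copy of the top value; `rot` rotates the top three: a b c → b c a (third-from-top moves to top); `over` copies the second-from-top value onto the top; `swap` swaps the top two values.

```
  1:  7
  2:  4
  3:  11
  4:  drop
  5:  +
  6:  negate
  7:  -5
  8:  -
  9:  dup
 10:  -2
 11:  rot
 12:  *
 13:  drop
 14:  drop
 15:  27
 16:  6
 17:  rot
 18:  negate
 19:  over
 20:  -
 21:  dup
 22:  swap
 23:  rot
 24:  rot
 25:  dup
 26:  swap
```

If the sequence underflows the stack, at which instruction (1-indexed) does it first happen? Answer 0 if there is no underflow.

7      : 7
4      : 7 4
11     : 7 4 11
drop   : 7 4
+      : 11
negate : -11
-5     : -11 -5
-      : -6
dup    : -6 -6
-2     : -6 -6 -2
rot    : -6 -2 -6
*      : -6 12
drop   : -6
drop   : (empty)
27     : 27
6      : 27 6
rot  — needs 3 operands, stack has 2 → underflow

17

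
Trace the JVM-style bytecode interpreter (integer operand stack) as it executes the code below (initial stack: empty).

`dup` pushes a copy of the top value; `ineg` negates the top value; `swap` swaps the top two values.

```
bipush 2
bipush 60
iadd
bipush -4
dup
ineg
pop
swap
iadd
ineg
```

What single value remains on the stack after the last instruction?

-58

bipush 2  : [2]
bipush 60 : [2, 60]
iadd      : [62]
bipush -4 : [62, -4]
dup       : [62, -4, -4]
ineg      : [62, -4, 4]
pop       : [62, -4]
swap      : [-4, 62]
iadd      : [58]
ineg      : [-58]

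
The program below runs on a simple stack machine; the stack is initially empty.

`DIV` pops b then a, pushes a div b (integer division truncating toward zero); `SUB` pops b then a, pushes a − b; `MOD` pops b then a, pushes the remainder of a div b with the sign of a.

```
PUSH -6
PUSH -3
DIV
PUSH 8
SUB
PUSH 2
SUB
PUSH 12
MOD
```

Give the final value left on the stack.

-8

PUSH -6 → -6
PUSH -3 → -6 -3
DIV     → 2
PUSH 8  → 2 8
SUB     → -6
PUSH 2  → -6 2
SUB     → -8
PUSH 12 → -8 12
MOD     → -8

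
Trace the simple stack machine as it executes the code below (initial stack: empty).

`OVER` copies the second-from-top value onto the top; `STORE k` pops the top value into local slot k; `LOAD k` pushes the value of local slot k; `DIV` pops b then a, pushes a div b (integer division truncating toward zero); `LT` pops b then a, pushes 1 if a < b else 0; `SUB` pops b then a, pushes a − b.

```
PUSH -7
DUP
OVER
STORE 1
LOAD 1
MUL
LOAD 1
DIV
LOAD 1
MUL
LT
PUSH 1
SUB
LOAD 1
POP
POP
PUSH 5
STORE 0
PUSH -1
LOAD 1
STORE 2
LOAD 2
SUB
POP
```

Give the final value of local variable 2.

-7

PUSH -7 → -7
DUP     → -7 -7
OVER    → -7 -7 -7
STORE 1 → -7 -7
LOAD 1  → -7 -7 -7
MUL     → -7 49
LOAD 1  → -7 49 -7
DIV     → -7 -7
LOAD 1  → -7 -7 -7
MUL     → -7 49
LT      → 1
PUSH 1  → 1 1
SUB     → 0
LOAD 1  → 0 -7
POP     → 0
POP     → (empty)
PUSH 5  → 5
STORE 0 → (empty)
PUSH -1 → -1
LOAD 1  → -1 -7
STORE 2 → -1
LOAD 2  → -1 -7
SUB     → 6
POP     → (empty)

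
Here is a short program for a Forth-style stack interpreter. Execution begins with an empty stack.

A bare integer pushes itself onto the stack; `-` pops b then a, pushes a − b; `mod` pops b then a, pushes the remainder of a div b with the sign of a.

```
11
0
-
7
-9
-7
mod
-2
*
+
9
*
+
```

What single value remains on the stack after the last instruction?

11  → 11
0   → 11 0
-   → 11
7   → 11 7
-9  → 11 7 -9
-7  → 11 7 -9 -7
mod → 11 7 -2
-2  → 11 7 -2 -2
*   → 11 7 4
+   → 11 11
9   → 11 11 9
*   → 11 99
+   → 110

110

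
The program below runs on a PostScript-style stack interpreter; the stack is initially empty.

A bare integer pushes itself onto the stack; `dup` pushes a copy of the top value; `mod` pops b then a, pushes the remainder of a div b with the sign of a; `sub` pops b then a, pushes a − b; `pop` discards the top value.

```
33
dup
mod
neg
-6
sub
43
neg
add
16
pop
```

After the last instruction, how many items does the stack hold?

33   33
dup  33 33
mod  0
neg  0
-6   0 -6
sub  6
43   6 43
neg  6 -43
add  -37
16   -37 16
pop  -37

1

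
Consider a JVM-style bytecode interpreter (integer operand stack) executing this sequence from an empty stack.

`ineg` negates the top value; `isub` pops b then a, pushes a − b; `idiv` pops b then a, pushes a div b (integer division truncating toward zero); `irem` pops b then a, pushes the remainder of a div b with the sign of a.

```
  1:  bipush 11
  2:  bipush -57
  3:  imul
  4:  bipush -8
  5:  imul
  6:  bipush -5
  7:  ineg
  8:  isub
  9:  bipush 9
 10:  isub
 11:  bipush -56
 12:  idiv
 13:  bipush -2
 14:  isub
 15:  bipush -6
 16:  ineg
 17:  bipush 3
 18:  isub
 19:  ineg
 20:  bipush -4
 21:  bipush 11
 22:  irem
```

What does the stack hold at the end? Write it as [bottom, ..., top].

bipush 11  -> [11]
bipush -57 -> [11, -57]
imul       -> [-627]
bipush -8  -> [-627, -8]
imul       -> [5016]
bipush -5  -> [5016, -5]
ineg       -> [5016, 5]
isub       -> [5011]
bipush 9   -> [5011, 9]
isub       -> [5002]
bipush -56 -> [5002, -56]
idiv       -> [-89]
bipush -2  -> [-89, -2]
isub       -> [-87]
bipush -6  -> [-87, -6]
ineg       -> [-87, 6]
bipush 3   -> [-87, 6, 3]
isub       -> [-87, 3]
ineg       -> [-87, -3]
bipush -4  -> [-87, -3, -4]
bipush 11  -> [-87, -3, -4, 11]
irem       -> [-87, -3, -4]

[-87, -3, -4]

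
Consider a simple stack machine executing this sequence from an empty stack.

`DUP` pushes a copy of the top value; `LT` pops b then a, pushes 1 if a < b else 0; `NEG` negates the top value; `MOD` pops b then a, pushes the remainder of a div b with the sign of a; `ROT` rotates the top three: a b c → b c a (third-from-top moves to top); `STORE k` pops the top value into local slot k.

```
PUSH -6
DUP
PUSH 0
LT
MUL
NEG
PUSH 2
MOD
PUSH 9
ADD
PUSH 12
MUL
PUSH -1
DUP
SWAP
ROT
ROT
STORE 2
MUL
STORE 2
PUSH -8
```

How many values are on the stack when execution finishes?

1

PUSH -6 : -6
DUP     : -6 -6
PUSH 0  : -6 -6 0
LT      : -6 1
MUL     : -6
NEG     : 6
PUSH 2  : 6 2
MOD     : 0
PUSH 9  : 0 9
ADD     : 9
PUSH 12 : 9 12
MUL     : 108
PUSH -1 : 108 -1
DUP     : 108 -1 -1
SWAP    : 108 -1 -1
ROT     : -1 -1 108
ROT     : -1 108 -1
STORE 2 : -1 108
MUL     : -108
STORE 2 : (empty)
PUSH -8 : -8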